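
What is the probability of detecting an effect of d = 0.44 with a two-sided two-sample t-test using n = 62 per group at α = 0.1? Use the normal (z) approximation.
Power ≈ 0.79

Power calculation (two-sample t-test, normal approximation):
z_β = d · √(n/2) - z_{α/2}
z_β = 0.44 · √(62/2) - 1.645
z_β = 0.44 · 5.568 - 1.645
z_β = 0.805

Power = Φ(z_β) = Φ(0.805) ≈ 0.790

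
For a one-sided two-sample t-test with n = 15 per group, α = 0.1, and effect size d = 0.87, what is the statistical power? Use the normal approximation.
Power ≈ 0.86

Power calculation (two-sample t-test, normal approximation):
z_β = d · √(n/2) - z_α
z_β = 0.87 · √(15/2) - 1.282
z_β = 0.87 · 2.739 - 1.282
z_β = 1.101

Power = Φ(z_β) = Φ(1.101) ≈ 0.865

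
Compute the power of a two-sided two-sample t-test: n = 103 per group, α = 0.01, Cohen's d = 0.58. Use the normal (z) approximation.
Power ≈ 0.94

Power calculation (two-sample t-test, normal approximation):
z_β = d · √(n/2) - z_{α/2}
z_β = 0.58 · √(103/2) - 2.576
z_β = 0.58 · 7.176 - 2.576
z_β = 1.586

Power = Φ(z_β) = Φ(1.586) ≈ 0.944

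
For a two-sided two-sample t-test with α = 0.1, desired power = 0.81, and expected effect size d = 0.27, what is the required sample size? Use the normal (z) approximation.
n = 175 per group

Sample size formula (two-sample t-test, normal approximation):
n = 2 · ((z_{α/2} + z_β) / d)²

z_{α/2} = 1.645 (for α = 0.1, two-sided)
z_β = 0.878 (for power = 0.81)
d = 0.27

n = 2 · ((1.645 + 0.878) / 0.27)²
n = 2 · (9.344)²
n ≈ 174.62
Round up to the next whole number: n = 175 per group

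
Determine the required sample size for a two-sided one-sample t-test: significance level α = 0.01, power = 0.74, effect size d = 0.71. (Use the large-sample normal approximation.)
n = 21

Sample size formula (one-sample t-test, normal approximation):
n = ((z_{α/2} + z_β) / d)²

z_{α/2} = 2.576 (for α = 0.01, two-sided)
z_β = 0.643 (for power = 0.74)
d = 0.71

n = ((2.576 + 0.643) / 0.71)²
n = (4.534)²
n ≈ 20.56
Round up to the next whole number: n = 21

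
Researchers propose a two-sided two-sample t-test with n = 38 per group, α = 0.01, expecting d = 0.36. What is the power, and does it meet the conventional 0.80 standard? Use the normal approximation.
Power ≈ 0.16; the study is underpowered (power < 0.80)

Power calculation (two-sample t-test, normal approximation):
z_β = d · √(n/2) - z_{α/2}
z_β = 0.36 · √(38/2) - 2.576
z_β = 0.36 · 4.359 - 2.576
z_β = -1.007

Power = Φ(z_β) = Φ(-1.007) ≈ 0.157

Effect size d = 0.36 is small by Cohen's convention (0.2/0.5/0.8).

Threshold: power ≥ 0.80 is conventionally adequate.
Power ≈ 0.16 → the study is underpowered (power < 0.80).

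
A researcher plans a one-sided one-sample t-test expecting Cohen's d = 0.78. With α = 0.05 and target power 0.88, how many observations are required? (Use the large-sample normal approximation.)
n = 14

Sample size formula (one-sample t-test, normal approximation):
n = ((z_α + z_β) / d)²

z_α = 1.645 (for α = 0.05, one-sided)
z_β = 1.175 (for power = 0.88)
d = 0.78

n = ((1.645 + 1.175) / 0.78)²
n = (3.615)²
n ≈ 13.07
Round up to the next whole number: n = 14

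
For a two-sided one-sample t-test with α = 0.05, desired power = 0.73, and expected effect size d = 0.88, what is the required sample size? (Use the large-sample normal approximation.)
n = 9

Sample size formula (one-sample t-test, normal approximation):
n = ((z_{α/2} + z_β) / d)²

z_{α/2} = 1.960 (for α = 0.05, two-sided)
z_β = 0.613 (for power = 0.73)
d = 0.88

n = ((1.960 + 0.613) / 0.88)²
n = (2.924)²
n ≈ 8.55
Round up to the next whole number: n = 9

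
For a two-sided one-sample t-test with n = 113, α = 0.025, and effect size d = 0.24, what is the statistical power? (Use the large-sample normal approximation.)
Power ≈ 0.62

Power calculation (one-sample t-test, normal approximation):
z_β = d · √n - z_{α/2}
z_β = 0.24 · √113 - 2.241
z_β = 0.24 · 10.630 - 2.241
z_β = 0.310

Power = Φ(z_β) = Φ(0.310) ≈ 0.622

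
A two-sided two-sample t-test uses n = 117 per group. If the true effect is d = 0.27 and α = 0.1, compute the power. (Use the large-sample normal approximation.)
Power ≈ 0.66

Power calculation (two-sample t-test, normal approximation):
z_β = d · √(n/2) - z_{α/2}
z_β = 0.27 · √(117/2) - 1.645
z_β = 0.27 · 7.649 - 1.645
z_β = 0.420

Power = Φ(z_β) = Φ(0.420) ≈ 0.663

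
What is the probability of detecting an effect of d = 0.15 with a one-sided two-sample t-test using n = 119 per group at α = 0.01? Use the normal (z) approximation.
Power ≈ 0.12

Power calculation (two-sample t-test, normal approximation):
z_β = d · √(n/2) - z_α
z_β = 0.15 · √(119/2) - 2.326
z_β = 0.15 · 7.714 - 2.326
z_β = -1.169

Power = Φ(z_β) = Φ(-1.169) ≈ 0.121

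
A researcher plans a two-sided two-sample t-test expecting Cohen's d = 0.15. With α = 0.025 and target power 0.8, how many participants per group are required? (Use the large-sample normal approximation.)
n = 845 per group

Sample size formula (two-sample t-test, normal approximation):
n = 2 · ((z_{α/2} + z_β) / d)²

z_{α/2} = 2.241 (for α = 0.025, two-sided)
z_β = 0.842 (for power = 0.8)
d = 0.15

n = 2 · ((2.241 + 0.842) / 0.15)²
n = 2 · (20.553)²
n ≈ 844.85
Round up to the next whole number: n = 845 per group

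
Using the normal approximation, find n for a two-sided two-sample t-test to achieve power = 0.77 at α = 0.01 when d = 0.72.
n = 43 per group

Sample size formula (two-sample t-test, normal approximation):
n = 2 · ((z_{α/2} + z_β) / d)²

z_{α/2} = 2.576 (for α = 0.01, two-sided)
z_β = 0.739 (for power = 0.77)
d = 0.72

n = 2 · ((2.576 + 0.739) / 0.72)²
n = 2 · (4.604)²
n ≈ 42.39
Round up to the next whole number: n = 43 per group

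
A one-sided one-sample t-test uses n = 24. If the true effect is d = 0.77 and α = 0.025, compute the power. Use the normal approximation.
Power ≈ 0.97

Power calculation (one-sample t-test, normal approximation):
z_β = d · √n - z_α
z_β = 0.77 · √24 - 1.960
z_β = 0.77 · 4.899 - 1.960
z_β = 1.812

Power = Φ(z_β) = Φ(1.812) ≈ 0.965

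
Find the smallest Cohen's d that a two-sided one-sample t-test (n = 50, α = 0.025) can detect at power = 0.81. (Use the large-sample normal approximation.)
d ≈ 0.44

Minimum detectable effect (one-sample t-test, normal approximation):
d = (z_{α/2} + z_β) / √n
d = (2.241 + 0.878) / √50
d = 3.119 / 7.071
d ≈ 0.44

By Cohen's convention (0.2 small / 0.5 medium / 0.8 large): small effect.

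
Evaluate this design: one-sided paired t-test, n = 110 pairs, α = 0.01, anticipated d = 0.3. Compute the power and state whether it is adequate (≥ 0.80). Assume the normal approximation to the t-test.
Power ≈ 0.79; the study is underpowered (power < 0.80)

Power calculation (paired t-test, normal approximation):
z_β = d · √n - z_α
z_β = 0.3 · √110 - 2.326
z_β = 0.3 · 10.488 - 2.326
z_β = 0.820

Power = Φ(z_β) = Φ(0.820) ≈ 0.794

Effect size d = 0.3 is small by Cohen's convention (0.2/0.5/0.8).

Threshold: power ≥ 0.80 is conventionally adequate.
Power ≈ 0.79 → the study is underpowered (power < 0.80).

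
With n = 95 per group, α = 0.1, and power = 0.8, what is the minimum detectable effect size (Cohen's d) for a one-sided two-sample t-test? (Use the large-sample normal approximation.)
d ≈ 0.31

Minimum detectable effect (two-sample t-test, normal approximation):
d = (z_α + z_β) / √(n/2)
d = (1.282 + 0.842) / √(95/2)
d = 2.123 / 6.892
d ≈ 0.31

By Cohen's convention (0.2 small / 0.5 medium / 0.8 large): small effect.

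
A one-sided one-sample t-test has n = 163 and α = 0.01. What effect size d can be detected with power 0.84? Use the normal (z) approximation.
d ≈ 0.26

Minimum detectable effect (one-sample t-test, normal approximation):
d = (z_α + z_β) / √n
d = (2.326 + 0.994) / √163
d = 3.321 / 12.767
d ≈ 0.26

By Cohen's convention (0.2 small / 0.5 medium / 0.8 large): small effect.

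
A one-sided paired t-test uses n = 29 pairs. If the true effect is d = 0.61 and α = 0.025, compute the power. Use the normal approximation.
Power ≈ 0.91

Power calculation (paired t-test, normal approximation):
z_β = d · √n - z_α
z_β = 0.61 · √29 - 1.960
z_β = 0.61 · 5.385 - 1.960
z_β = 1.325

Power = Φ(z_β) = Φ(1.325) ≈ 0.907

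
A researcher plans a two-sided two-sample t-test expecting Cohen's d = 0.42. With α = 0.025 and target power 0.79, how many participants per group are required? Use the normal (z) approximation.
n = 106 per group

Sample size formula (two-sample t-test, normal approximation):
n = 2 · ((z_{α/2} + z_β) / d)²

z_{α/2} = 2.241 (for α = 0.025, two-sided)
z_β = 0.806 (for power = 0.79)
d = 0.42

n = 2 · ((2.241 + 0.806) / 0.42)²
n = 2 · (7.255)²
n ≈ 105.27
Round up to the next whole number: n = 106 per group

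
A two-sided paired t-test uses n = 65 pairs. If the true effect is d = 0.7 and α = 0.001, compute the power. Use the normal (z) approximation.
Power ≈ 0.99

Power calculation (paired t-test, normal approximation):
z_β = d · √n - z_{α/2}
z_β = 0.7 · √65 - 3.291
z_β = 0.7 · 8.062 - 3.291
z_β = 2.353

Power = Φ(z_β) = Φ(2.353) ≈ 0.991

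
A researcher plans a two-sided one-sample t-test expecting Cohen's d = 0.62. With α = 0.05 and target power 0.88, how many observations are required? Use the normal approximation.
n = 26

Sample size formula (one-sample t-test, normal approximation):
n = ((z_{α/2} + z_β) / d)²

z_{α/2} = 1.960 (for α = 0.05, two-sided)
z_β = 1.175 (for power = 0.88)
d = 0.62

n = ((1.960 + 1.175) / 0.62)²
n = (5.056)²
n ≈ 25.56
Round up to the next whole number: n = 26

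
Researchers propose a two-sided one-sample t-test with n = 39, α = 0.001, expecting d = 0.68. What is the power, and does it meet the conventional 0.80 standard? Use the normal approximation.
Power ≈ 0.83; the study is adequately powered (power ≥ 0.80)

Power calculation (one-sample t-test, normal approximation):
z_β = d · √n - z_{α/2}
z_β = 0.68 · √39 - 3.291
z_β = 0.68 · 6.245 - 3.291
z_β = 0.956

Power = Φ(z_β) = Φ(0.956) ≈ 0.830

Effect size d = 0.68 is medium by Cohen's convention (0.2/0.5/0.8).

Threshold: power ≥ 0.80 is conventionally adequate.
Power ≈ 0.83 → the study is adequately powered (power ≥ 0.80).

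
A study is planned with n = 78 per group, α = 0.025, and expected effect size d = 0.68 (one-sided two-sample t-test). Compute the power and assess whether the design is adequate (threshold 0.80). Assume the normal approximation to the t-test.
Power ≈ 0.99; the study is adequately powered (power ≥ 0.80)

Power calculation (two-sample t-test, normal approximation):
z_β = d · √(n/2) - z_α
z_β = 0.68 · √(78/2) - 1.960
z_β = 0.68 · 6.245 - 1.960
z_β = 2.287

Power = Φ(z_β) = Φ(2.287) ≈ 0.989

Effect size d = 0.68 is medium by Cohen's convention (0.2/0.5/0.8).

Threshold: power ≥ 0.80 is conventionally adequate.
Power ≈ 0.99 → the study is adequately powered (power ≥ 0.80).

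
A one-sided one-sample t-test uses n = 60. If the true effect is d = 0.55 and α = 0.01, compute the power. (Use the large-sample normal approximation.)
Power ≈ 0.97

Power calculation (one-sample t-test, normal approximation):
z_β = d · √n - z_α
z_β = 0.55 · √60 - 2.326
z_β = 0.55 · 7.746 - 2.326
z_β = 1.934

Power = Φ(z_β) = Φ(1.934) ≈ 0.973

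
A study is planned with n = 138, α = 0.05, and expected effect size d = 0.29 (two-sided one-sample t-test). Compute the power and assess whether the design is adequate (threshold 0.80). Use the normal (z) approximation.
Power ≈ 0.93; the study is adequately powered (power ≥ 0.80)

Power calculation (one-sample t-test, normal approximation):
z_β = d · √n - z_{α/2}
z_β = 0.29 · √138 - 1.960
z_β = 0.29 · 11.747 - 1.960
z_β = 1.447

Power = Φ(z_β) = Φ(1.447) ≈ 0.926

Effect size d = 0.29 is small by Cohen's convention (0.2/0.5/0.8).

Threshold: power ≥ 0.80 is conventionally adequate.
Power ≈ 0.93 → the study is adequately powered (power ≥ 0.80).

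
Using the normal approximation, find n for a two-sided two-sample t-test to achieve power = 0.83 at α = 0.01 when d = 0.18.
n = 770 per group

Sample size formula (two-sample t-test, normal approximation):
n = 2 · ((z_{α/2} + z_β) / d)²

z_{α/2} = 2.576 (for α = 0.01, two-sided)
z_β = 0.954 (for power = 0.83)
d = 0.18

n = 2 · ((2.576 + 0.954) / 0.18)²
n = 2 · (19.611)²
n ≈ 769.18
Round up to the next whole number: n = 770 per group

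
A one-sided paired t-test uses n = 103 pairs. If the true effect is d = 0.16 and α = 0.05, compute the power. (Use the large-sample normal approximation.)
Power ≈ 0.49

Power calculation (paired t-test, normal approximation):
z_β = d · √n - z_α
z_β = 0.16 · √103 - 1.645
z_β = 0.16 · 10.149 - 1.645
z_β = -0.021

Power = Φ(z_β) = Φ(-0.021) ≈ 0.492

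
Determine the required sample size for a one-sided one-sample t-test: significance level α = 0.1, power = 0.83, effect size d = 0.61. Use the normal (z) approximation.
n = 14

Sample size formula (one-sample t-test, normal approximation):
n = ((z_α + z_β) / d)²

z_α = 1.282 (for α = 0.1, one-sided)
z_β = 0.954 (for power = 0.83)
d = 0.61

n = ((1.282 + 0.954) / 0.61)²
n = (3.666)²
n ≈ 13.44
Round up to the next whole number: n = 14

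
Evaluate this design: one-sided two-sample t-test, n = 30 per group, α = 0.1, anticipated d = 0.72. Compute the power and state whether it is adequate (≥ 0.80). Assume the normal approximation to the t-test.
Power ≈ 0.93; the study is adequately powered (power ≥ 0.80)

Power calculation (two-sample t-test, normal approximation):
z_β = d · √(n/2) - z_α
z_β = 0.72 · √(30/2) - 1.282
z_β = 0.72 · 3.873 - 1.282
z_β = 1.507

Power = Φ(z_β) = Φ(1.507) ≈ 0.934

Effect size d = 0.72 is medium by Cohen's convention (0.2/0.5/0.8).

Threshold: power ≥ 0.80 is conventionally adequate.
Power ≈ 0.93 → the study is adequately powered (power ≥ 0.80).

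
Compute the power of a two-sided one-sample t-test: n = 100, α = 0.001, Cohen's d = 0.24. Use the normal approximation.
Power ≈ 0.19

Power calculation (one-sample t-test, normal approximation):
z_β = d · √n - z_{α/2}
z_β = 0.24 · √100 - 3.291
z_β = 0.24 · 10.000 - 3.291
z_β = -0.891

Power = Φ(z_β) = Φ(-0.891) ≈ 0.187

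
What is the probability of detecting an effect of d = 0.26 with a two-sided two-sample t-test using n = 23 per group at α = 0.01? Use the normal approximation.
Power ≈ 0.05

Power calculation (two-sample t-test, normal approximation):
z_β = d · √(n/2) - z_{α/2}
z_β = 0.26 · √(23/2) - 2.576
z_β = 0.26 · 3.391 - 2.576
z_β = -1.694

Power = Φ(z_β) = Φ(-1.694) ≈ 0.045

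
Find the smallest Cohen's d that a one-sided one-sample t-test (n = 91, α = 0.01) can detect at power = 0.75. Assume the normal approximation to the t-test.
d ≈ 0.31

Minimum detectable effect (one-sample t-test, normal approximation):
d = (z_α + z_β) / √n
d = (2.326 + 0.674) / √91
d = 3.001 / 9.539
d ≈ 0.31

By Cohen's convention (0.2 small / 0.5 medium / 0.8 large): small effect.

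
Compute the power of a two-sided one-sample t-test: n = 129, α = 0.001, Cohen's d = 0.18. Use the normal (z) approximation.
Power ≈ 0.11

Power calculation (one-sample t-test, normal approximation):
z_β = d · √n - z_{α/2}
z_β = 0.18 · √129 - 3.291
z_β = 0.18 · 11.358 - 3.291
z_β = -1.246

Power = Φ(z_β) = Φ(-1.246) ≈ 0.106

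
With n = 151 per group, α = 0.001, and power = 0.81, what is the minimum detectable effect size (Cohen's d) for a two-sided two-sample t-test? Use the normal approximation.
d ≈ 0.48

Minimum detectable effect (two-sample t-test, normal approximation):
d = (z_{α/2} + z_β) / √(n/2)
d = (3.291 + 0.878) / √(151/2)
d = 4.168 / 8.689
d ≈ 0.48

By Cohen's convention (0.2 small / 0.5 medium / 0.8 large): small effect.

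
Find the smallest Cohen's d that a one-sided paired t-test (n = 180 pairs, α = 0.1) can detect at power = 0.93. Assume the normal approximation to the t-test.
d ≈ 0.21

Minimum detectable effect (paired t-test, normal approximation):
d = (z_α + z_β) / √n
d = (1.282 + 1.476) / √180
d = 2.757 / 13.416
d ≈ 0.21

By Cohen's convention (0.2 small / 0.5 medium / 0.8 large): small effect.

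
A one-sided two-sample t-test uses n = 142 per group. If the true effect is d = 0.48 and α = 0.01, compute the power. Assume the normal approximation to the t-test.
Power ≈ 0.96

Power calculation (two-sample t-test, normal approximation):
z_β = d · √(n/2) - z_α
z_β = 0.48 · √(142/2) - 2.326
z_β = 0.48 · 8.426 - 2.326
z_β = 1.718

Power = Φ(z_β) = Φ(1.718) ≈ 0.957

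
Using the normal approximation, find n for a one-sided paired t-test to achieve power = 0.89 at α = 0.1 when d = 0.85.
n = 9 pairs

Sample size formula (paired t-test, normal approximation):
n = ((z_α + z_β) / d)²

z_α = 1.282 (for α = 0.1, one-sided)
z_β = 1.227 (for power = 0.89)
d = 0.85

n = ((1.282 + 1.227) / 0.85)²
n = (2.952)²
n ≈ 8.71
Round up to the next whole number: n = 9 pairs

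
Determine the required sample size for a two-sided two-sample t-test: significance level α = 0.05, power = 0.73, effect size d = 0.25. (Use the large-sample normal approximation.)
n = 212 per group

Sample size formula (two-sample t-test, normal approximation):
n = 2 · ((z_{α/2} + z_β) / d)²

z_{α/2} = 1.960 (for α = 0.05, two-sided)
z_β = 0.613 (for power = 0.73)
d = 0.25

n = 2 · ((1.960 + 0.613) / 0.25)²
n = 2 · (10.292)²
n ≈ 211.85
Round up to the next whole number: n = 212 per group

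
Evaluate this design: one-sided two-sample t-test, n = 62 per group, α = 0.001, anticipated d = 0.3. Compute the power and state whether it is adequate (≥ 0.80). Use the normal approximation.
Power ≈ 0.08; the study is underpowered (power < 0.80)

Power calculation (two-sample t-test, normal approximation):
z_β = d · √(n/2) - z_α
z_β = 0.3 · √(62/2) - 3.090
z_β = 0.3 · 5.568 - 3.090
z_β = -1.420

Power = Φ(z_β) = Φ(-1.420) ≈ 0.078

Effect size d = 0.3 is small by Cohen's convention (0.2/0.5/0.8).

Threshold: power ≥ 0.80 is conventionally adequate.
Power ≈ 0.08 → the study is underpowered (power < 0.80).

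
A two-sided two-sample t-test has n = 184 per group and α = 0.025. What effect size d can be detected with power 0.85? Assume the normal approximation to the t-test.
d ≈ 0.34

Minimum detectable effect (two-sample t-test, normal approximation):
d = (z_{α/2} + z_β) / √(n/2)
d = (2.241 + 1.036) / √(184/2)
d = 3.278 / 9.592
d ≈ 0.34

By Cohen's convention (0.2 small / 0.5 medium / 0.8 large): small effect.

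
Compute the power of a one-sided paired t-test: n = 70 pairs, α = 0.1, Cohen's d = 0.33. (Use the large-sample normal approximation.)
Power ≈ 0.93

Power calculation (paired t-test, normal approximation):
z_β = d · √n - z_α
z_β = 0.33 · √70 - 1.282
z_β = 0.33 · 8.367 - 1.282
z_β = 1.479

Power = Φ(z_β) = Φ(1.479) ≈ 0.930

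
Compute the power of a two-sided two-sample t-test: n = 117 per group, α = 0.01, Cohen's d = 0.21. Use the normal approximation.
Power ≈ 0.17

Power calculation (two-sample t-test, normal approximation):
z_β = d · √(n/2) - z_{α/2}
z_β = 0.21 · √(117/2) - 2.576
z_β = 0.21 · 7.649 - 2.576
z_β = -0.970

Power = Φ(z_β) = Φ(-0.970) ≈ 0.166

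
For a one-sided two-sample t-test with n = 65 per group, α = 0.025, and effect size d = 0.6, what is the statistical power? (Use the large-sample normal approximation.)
Power ≈ 0.93

Power calculation (two-sample t-test, normal approximation):
z_β = d · √(n/2) - z_α
z_β = 0.6 · √(65/2) - 1.960
z_β = 0.6 · 5.701 - 1.960
z_β = 1.461

Power = Φ(z_β) = Φ(1.461) ≈ 0.928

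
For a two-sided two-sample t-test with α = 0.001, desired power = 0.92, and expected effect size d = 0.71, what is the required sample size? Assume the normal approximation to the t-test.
n = 88 per group

Sample size formula (two-sample t-test, normal approximation):
n = 2 · ((z_{α/2} + z_β) / d)²

z_{α/2} = 3.291 (for α = 0.001, two-sided)
z_β = 1.405 (for power = 0.92)
d = 0.71

n = 2 · ((3.291 + 1.405) / 0.71)²
n = 2 · (6.614)²
n ≈ 87.49
Round up to the next whole number: n = 88 per group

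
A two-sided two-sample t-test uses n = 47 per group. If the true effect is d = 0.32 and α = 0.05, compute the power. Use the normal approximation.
Power ≈ 0.34

Power calculation (two-sample t-test, normal approximation):
z_β = d · √(n/2) - z_{α/2}
z_β = 0.32 · √(47/2) - 1.960
z_β = 0.32 · 4.848 - 1.960
z_β = -0.409

Power = Φ(z_β) = Φ(-0.409) ≈ 0.341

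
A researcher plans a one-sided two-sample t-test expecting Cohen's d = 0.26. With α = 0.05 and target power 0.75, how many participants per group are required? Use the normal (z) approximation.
n = 160 per group

Sample size formula (two-sample t-test, normal approximation):
n = 2 · ((z_α + z_β) / d)²

z_α = 1.645 (for α = 0.05, one-sided)
z_β = 0.674 (for power = 0.75)
d = 0.26

n = 2 · ((1.645 + 0.674) / 0.26)²
n = 2 · (8.919)²
n ≈ 159.10
Round up to the next whole number: n = 160 per group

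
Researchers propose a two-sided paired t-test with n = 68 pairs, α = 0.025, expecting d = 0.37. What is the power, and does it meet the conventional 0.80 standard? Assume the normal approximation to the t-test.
Power ≈ 0.79; the study is underpowered (power < 0.80)

Power calculation (paired t-test, normal approximation):
z_β = d · √n - z_{α/2}
z_β = 0.37 · √68 - 2.241
z_β = 0.37 · 8.246 - 2.241
z_β = 0.810

Power = Φ(z_β) = Φ(0.810) ≈ 0.791

Effect size d = 0.37 is small by Cohen's convention (0.2/0.5/0.8).

Threshold: power ≥ 0.80 is conventionally adequate.
Power ≈ 0.79 → the study is underpowered (power < 0.80).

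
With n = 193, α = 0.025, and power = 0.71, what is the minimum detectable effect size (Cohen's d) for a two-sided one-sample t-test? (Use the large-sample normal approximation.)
d ≈ 0.20

Minimum detectable effect (one-sample t-test, normal approximation):
d = (z_{α/2} + z_β) / √n
d = (2.241 + 0.553) / √193
d = 2.795 / 13.892
d ≈ 0.20

By Cohen's convention (0.2 small / 0.5 medium / 0.8 large): small effect.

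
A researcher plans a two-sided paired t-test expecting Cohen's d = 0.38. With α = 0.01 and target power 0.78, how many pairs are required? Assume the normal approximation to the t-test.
n = 78 pairs

Sample size formula (paired t-test, normal approximation):
n = ((z_{α/2} + z_β) / d)²

z_{α/2} = 2.576 (for α = 0.01, two-sided)
z_β = 0.772 (for power = 0.78)
d = 0.38

n = ((2.576 + 0.772) / 0.38)²
n = (8.811)²
n ≈ 77.63
Round up to the next whole number: n = 78 pairs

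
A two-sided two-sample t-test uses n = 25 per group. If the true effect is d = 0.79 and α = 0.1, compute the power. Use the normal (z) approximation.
Power ≈ 0.87

Power calculation (two-sample t-test, normal approximation):
z_β = d · √(n/2) - z_{α/2}
z_β = 0.79 · √(25/2) - 1.645
z_β = 0.79 · 3.536 - 1.645
z_β = 1.148

Power = Φ(z_β) = Φ(1.148) ≈ 0.875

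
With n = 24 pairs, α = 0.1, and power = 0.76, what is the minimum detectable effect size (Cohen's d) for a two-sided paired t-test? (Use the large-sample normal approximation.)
d ≈ 0.48

Minimum detectable effect (paired t-test, normal approximation):
d = (z_{α/2} + z_β) / √n
d = (1.645 + 0.706) / √24
d = 2.351 / 4.899
d ≈ 0.48

By Cohen's convention (0.2 small / 0.5 medium / 0.8 large): small effect.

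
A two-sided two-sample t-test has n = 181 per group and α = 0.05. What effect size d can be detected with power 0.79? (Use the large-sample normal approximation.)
d ≈ 0.29

Minimum detectable effect (two-sample t-test, normal approximation):
d = (z_{α/2} + z_β) / √(n/2)
d = (1.960 + 0.806) / √(181/2)
d = 2.766 / 9.513
d ≈ 0.29

By Cohen's convention (0.2 small / 0.5 medium / 0.8 large): small effect.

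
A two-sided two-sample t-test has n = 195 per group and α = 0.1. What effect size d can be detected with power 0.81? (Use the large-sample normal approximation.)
d ≈ 0.26

Minimum detectable effect (two-sample t-test, normal approximation):
d = (z_{α/2} + z_β) / √(n/2)
d = (1.645 + 0.878) / √(195/2)
d = 2.523 / 9.874
d ≈ 0.26

By Cohen's convention (0.2 small / 0.5 medium / 0.8 large): small effect.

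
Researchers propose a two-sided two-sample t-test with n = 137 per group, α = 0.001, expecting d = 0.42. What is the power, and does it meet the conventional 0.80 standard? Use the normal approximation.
Power ≈ 0.57; the study is underpowered (power < 0.80)

Power calculation (two-sample t-test, normal approximation):
z_β = d · √(n/2) - z_{α/2}
z_β = 0.42 · √(137/2) - 3.291
z_β = 0.42 · 8.276 - 3.291
z_β = 0.186

Power = Φ(z_β) = Φ(0.186) ≈ 0.574

Effect size d = 0.42 is small by Cohen's convention (0.2/0.5/0.8).

Threshold: power ≥ 0.80 is conventionally adequate.
Power ≈ 0.57 → the study is underpowered (power < 0.80).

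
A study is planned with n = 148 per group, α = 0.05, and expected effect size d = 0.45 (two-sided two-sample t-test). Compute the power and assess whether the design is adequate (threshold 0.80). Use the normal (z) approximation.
Power ≈ 0.97; the study is adequately powered (power ≥ 0.80)

Power calculation (two-sample t-test, normal approximation):
z_β = d · √(n/2) - z_{α/2}
z_β = 0.45 · √(148/2) - 1.960
z_β = 0.45 · 8.602 - 1.960
z_β = 1.911

Power = Φ(z_β) = Φ(1.911) ≈ 0.972

Effect size d = 0.45 is small by Cohen's convention (0.2/0.5/0.8).

Threshold: power ≥ 0.80 is conventionally adequate.
Power ≈ 0.97 → the study is adequately powered (power ≥ 0.80).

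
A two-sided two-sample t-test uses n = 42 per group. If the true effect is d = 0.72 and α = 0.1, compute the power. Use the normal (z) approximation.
Power ≈ 0.95

Power calculation (two-sample t-test, normal approximation):
z_β = d · √(n/2) - z_{α/2}
z_β = 0.72 · √(42/2) - 1.645
z_β = 0.72 · 4.583 - 1.645
z_β = 1.655

Power = Φ(z_β) = Φ(1.655) ≈ 0.951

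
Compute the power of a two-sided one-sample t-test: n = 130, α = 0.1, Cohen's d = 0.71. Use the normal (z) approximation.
Power ≈ 1.00

Power calculation (one-sample t-test, normal approximation):
z_β = d · √n - z_{α/2}
z_β = 0.71 · √130 - 1.645
z_β = 0.71 · 11.402 - 1.645
z_β = 6.450

Power = Φ(z_β) = Φ(6.450) ≈ 1.000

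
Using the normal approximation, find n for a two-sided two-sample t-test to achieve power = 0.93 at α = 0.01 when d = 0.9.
n = 41 per group

Sample size formula (two-sample t-test, normal approximation):
n = 2 · ((z_{α/2} + z_β) / d)²

z_{α/2} = 2.576 (for α = 0.01, two-sided)
z_β = 1.476 (for power = 0.93)
d = 0.9

n = 2 · ((2.576 + 1.476) / 0.9)²
n = 2 · (4.502)²
n ≈ 40.54
Round up to the next whole number: n = 41 per group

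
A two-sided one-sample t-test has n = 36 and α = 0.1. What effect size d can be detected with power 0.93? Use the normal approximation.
d ≈ 0.52

Minimum detectable effect (one-sample t-test, normal approximation):
d = (z_{α/2} + z_β) / √n
d = (1.645 + 1.476) / √36
d = 3.121 / 6.000
d ≈ 0.52

By Cohen's convention (0.2 small / 0.5 medium / 0.8 large): medium effect.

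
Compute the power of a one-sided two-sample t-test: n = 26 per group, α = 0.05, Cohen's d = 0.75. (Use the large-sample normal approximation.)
Power ≈ 0.86

Power calculation (two-sample t-test, normal approximation):
z_β = d · √(n/2) - z_α
z_β = 0.75 · √(26/2) - 1.645
z_β = 0.75 · 3.606 - 1.645
z_β = 1.059

Power = Φ(z_β) = Φ(1.059) ≈ 0.855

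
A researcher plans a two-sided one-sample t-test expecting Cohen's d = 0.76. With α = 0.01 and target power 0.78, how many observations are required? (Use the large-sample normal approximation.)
n = 20

Sample size formula (one-sample t-test, normal approximation):
n = ((z_{α/2} + z_β) / d)²

z_{α/2} = 2.576 (for α = 0.01, two-sided)
z_β = 0.772 (for power = 0.78)
d = 0.76

n = ((2.576 + 0.772) / 0.76)²
n = (4.405)²
n ≈ 19.40
Round up to the next whole number: n = 20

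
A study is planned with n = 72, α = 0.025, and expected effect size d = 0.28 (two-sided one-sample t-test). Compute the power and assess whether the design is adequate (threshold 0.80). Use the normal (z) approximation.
Power ≈ 0.55; the study is underpowered (power < 0.80)

Power calculation (one-sample t-test, normal approximation):
z_β = d · √n - z_{α/2}
z_β = 0.28 · √72 - 2.241
z_β = 0.28 · 8.485 - 2.241
z_β = 0.134

Power = Φ(z_β) = Φ(0.134) ≈ 0.553

Effect size d = 0.28 is small by Cohen's convention (0.2/0.5/0.8).

Threshold: power ≥ 0.80 is conventionally adequate.
Power ≈ 0.55 → the study is underpowered (power < 0.80).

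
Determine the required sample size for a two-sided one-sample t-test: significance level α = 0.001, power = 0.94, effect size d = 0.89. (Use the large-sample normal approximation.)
n = 30

Sample size formula (one-sample t-test, normal approximation):
n = ((z_{α/2} + z_β) / d)²

z_{α/2} = 3.291 (for α = 0.001, two-sided)
z_β = 1.555 (for power = 0.94)
d = 0.89

n = ((3.291 + 1.555) / 0.89)²
n = (5.445)²
n ≈ 29.65
Round up to the next whole number: n = 30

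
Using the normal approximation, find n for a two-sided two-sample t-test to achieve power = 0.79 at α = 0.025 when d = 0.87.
n = 25 per group

Sample size formula (two-sample t-test, normal approximation):
n = 2 · ((z_{α/2} + z_β) / d)²

z_{α/2} = 2.241 (for α = 0.025, two-sided)
z_β = 0.806 (for power = 0.79)
d = 0.87

n = 2 · ((2.241 + 0.806) / 0.87)²
n = 2 · (3.502)²
n ≈ 24.53
Round up to the next whole number: n = 25 per group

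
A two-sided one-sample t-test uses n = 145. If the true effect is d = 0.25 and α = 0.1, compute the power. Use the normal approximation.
Power ≈ 0.91

Power calculation (one-sample t-test, normal approximation):
z_β = d · √n - z_{α/2}
z_β = 0.25 · √145 - 1.645
z_β = 0.25 · 12.042 - 1.645
z_β = 1.366

Power = Φ(z_β) = Φ(1.366) ≈ 0.914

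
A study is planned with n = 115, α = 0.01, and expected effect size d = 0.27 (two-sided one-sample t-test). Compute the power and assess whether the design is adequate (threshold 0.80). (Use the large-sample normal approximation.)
Power ≈ 0.63; the study is underpowered (power < 0.80)

Power calculation (one-sample t-test, normal approximation):
z_β = d · √n - z_{α/2}
z_β = 0.27 · √115 - 2.576
z_β = 0.27 · 10.724 - 2.576
z_β = 0.320

Power = Φ(z_β) = Φ(0.320) ≈ 0.625

Effect size d = 0.27 is small by Cohen's convention (0.2/0.5/0.8).

Threshold: power ≥ 0.80 is conventionally adequate.
Power ≈ 0.63 → the study is underpowered (power < 0.80).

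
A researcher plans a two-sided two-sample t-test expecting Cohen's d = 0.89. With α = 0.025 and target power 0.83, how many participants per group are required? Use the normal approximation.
n = 26 per group

Sample size formula (two-sample t-test, normal approximation):
n = 2 · ((z_{α/2} + z_β) / d)²

z_{α/2} = 2.241 (for α = 0.025, two-sided)
z_β = 0.954 (for power = 0.83)
d = 0.89

n = 2 · ((2.241 + 0.954) / 0.89)²
n = 2 · (3.590)²
n ≈ 25.78
Round up to the next whole number: n = 26 per group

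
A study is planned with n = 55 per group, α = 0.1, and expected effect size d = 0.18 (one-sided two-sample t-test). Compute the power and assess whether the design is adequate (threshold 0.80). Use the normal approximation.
Power ≈ 0.37; the study is underpowered (power < 0.80)

Power calculation (two-sample t-test, normal approximation):
z_β = d · √(n/2) - z_α
z_β = 0.18 · √(55/2) - 1.282
z_β = 0.18 · 5.244 - 1.282
z_β = -0.338

Power = Φ(z_β) = Φ(-0.338) ≈ 0.368

Effect size d = 0.18 is very small by Cohen's convention (0.2/0.5/0.8).

Threshold: power ≥ 0.80 is conventionally adequate.
Power ≈ 0.37 → the study is underpowered (power < 0.80).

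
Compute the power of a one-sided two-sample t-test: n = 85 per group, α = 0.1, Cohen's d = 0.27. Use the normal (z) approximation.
Power ≈ 0.68

Power calculation (two-sample t-test, normal approximation):
z_β = d · √(n/2) - z_α
z_β = 0.27 · √(85/2) - 1.282
z_β = 0.27 · 6.519 - 1.282
z_β = 0.479

Power = Φ(z_β) = Φ(0.479) ≈ 0.684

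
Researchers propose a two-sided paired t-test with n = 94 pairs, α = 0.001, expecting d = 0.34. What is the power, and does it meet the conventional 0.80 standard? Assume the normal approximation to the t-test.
Power ≈ 0.50; the study is underpowered (power < 0.80)

Power calculation (paired t-test, normal approximation):
z_β = d · √n - z_{α/2}
z_β = 0.34 · √94 - 3.291
z_β = 0.34 · 9.695 - 3.291
z_β = 0.006

Power = Φ(z_β) = Φ(0.006) ≈ 0.502

Effect size d = 0.34 is small by Cohen's convention (0.2/0.5/0.8).

Threshold: power ≥ 0.80 is conventionally adequate.
Power ≈ 0.50 → the study is underpowered (power < 0.80).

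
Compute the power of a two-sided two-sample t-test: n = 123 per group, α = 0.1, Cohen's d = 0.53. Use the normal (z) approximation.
Power ≈ 0.99

Power calculation (two-sample t-test, normal approximation):
z_β = d · √(n/2) - z_{α/2}
z_β = 0.53 · √(123/2) - 1.645
z_β = 0.53 · 7.842 - 1.645
z_β = 2.512

Power = Φ(z_β) = Φ(2.512) ≈ 0.994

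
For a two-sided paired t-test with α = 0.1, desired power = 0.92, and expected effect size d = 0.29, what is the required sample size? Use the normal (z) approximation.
n = 111 pairs

Sample size formula (paired t-test, normal approximation):
n = ((z_{α/2} + z_β) / d)²

z_{α/2} = 1.645 (for α = 0.1, two-sided)
z_β = 1.405 (for power = 0.92)
d = 0.29

n = ((1.645 + 1.405) / 0.29)²
n = (10.517)²
n ≈ 110.61
Round up to the next whole number: n = 111 pairs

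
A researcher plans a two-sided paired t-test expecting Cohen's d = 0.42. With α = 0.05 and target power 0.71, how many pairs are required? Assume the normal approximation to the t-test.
n = 36 pairs

Sample size formula (paired t-test, normal approximation):
n = ((z_{α/2} + z_β) / d)²

z_{α/2} = 1.960 (for α = 0.05, two-sided)
z_β = 0.553 (for power = 0.71)
d = 0.42

n = ((1.960 + 0.553) / 0.42)²
n = (5.983)²
n ≈ 35.80
Round up to the next whole number: n = 36 pairs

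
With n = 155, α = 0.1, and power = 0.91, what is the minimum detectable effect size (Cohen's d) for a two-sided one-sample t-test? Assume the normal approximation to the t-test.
d ≈ 0.24

Minimum detectable effect (one-sample t-test, normal approximation):
d = (z_{α/2} + z_β) / √n
d = (1.645 + 1.341) / √155
d = 2.986 / 12.450
d ≈ 0.24

By Cohen's convention (0.2 small / 0.5 medium / 0.8 large): small effect.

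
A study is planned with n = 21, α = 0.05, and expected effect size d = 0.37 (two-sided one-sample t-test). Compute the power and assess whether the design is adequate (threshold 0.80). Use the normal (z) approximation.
Power ≈ 0.40; the study is underpowered (power < 0.80)

Power calculation (one-sample t-test, normal approximation):
z_β = d · √n - z_{α/2}
z_β = 0.37 · √21 - 1.960
z_β = 0.37 · 4.583 - 1.960
z_β = -0.264

Power = Φ(z_β) = Φ(-0.264) ≈ 0.396

Effect size d = 0.37 is small by Cohen's convention (0.2/0.5/0.8).

Threshold: power ≥ 0.80 is conventionally adequate.
Power ≈ 0.40 → the study is underpowered (power < 0.80).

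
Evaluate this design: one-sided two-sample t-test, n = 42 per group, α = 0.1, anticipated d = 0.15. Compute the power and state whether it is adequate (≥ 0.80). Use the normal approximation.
Power ≈ 0.28; the study is underpowered (power < 0.80)

Power calculation (two-sample t-test, normal approximation):
z_β = d · √(n/2) - z_α
z_β = 0.15 · √(42/2) - 1.282
z_β = 0.15 · 4.583 - 1.282
z_β = -0.594

Power = Φ(z_β) = Φ(-0.594) ≈ 0.276

Effect size d = 0.15 is very small by Cohen's convention (0.2/0.5/0.8).

Threshold: power ≥ 0.80 is conventionally adequate.
Power ≈ 0.28 → the study is underpowered (power < 0.80).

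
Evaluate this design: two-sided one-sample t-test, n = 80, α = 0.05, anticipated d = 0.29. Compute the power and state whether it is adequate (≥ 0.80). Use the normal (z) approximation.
Power ≈ 0.74; the study is underpowered (power < 0.80)

Power calculation (one-sample t-test, normal approximation):
z_β = d · √n - z_{α/2}
z_β = 0.29 · √80 - 1.960
z_β = 0.29 · 8.944 - 1.960
z_β = 0.634

Power = Φ(z_β) = Φ(0.634) ≈ 0.737

Effect size d = 0.29 is small by Cohen's convention (0.2/0.5/0.8).

Threshold: power ≥ 0.80 is conventionally adequate.
Power ≈ 0.74 → the study is underpowered (power < 0.80).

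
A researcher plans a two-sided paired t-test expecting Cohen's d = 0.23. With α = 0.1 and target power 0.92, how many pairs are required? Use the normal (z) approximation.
n = 176 pairs

Sample size formula (paired t-test, normal approximation):
n = ((z_{α/2} + z_β) / d)²

z_{α/2} = 1.645 (for α = 0.1, two-sided)
z_β = 1.405 (for power = 0.92)
d = 0.23

n = ((1.645 + 1.405) / 0.23)²
n = (13.261)²
n ≈ 175.85
Round up to the next whole number: n = 176 pairs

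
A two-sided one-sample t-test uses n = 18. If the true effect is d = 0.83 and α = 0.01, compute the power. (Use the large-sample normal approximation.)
Power ≈ 0.83

Power calculation (one-sample t-test, normal approximation):
z_β = d · √n - z_{α/2}
z_β = 0.83 · √18 - 2.576
z_β = 0.83 · 4.243 - 2.576
z_β = 0.946

Power = Φ(z_β) = Φ(0.946) ≈ 0.828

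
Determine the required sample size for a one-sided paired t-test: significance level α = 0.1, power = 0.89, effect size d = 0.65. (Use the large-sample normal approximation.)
n = 15 pairs

Sample size formula (paired t-test, normal approximation):
n = ((z_α + z_β) / d)²

z_α = 1.282 (for α = 0.1, one-sided)
z_β = 1.227 (for power = 0.89)
d = 0.65

n = ((1.282 + 1.227) / 0.65)²
n = (3.860)²
n ≈ 14.90
Round up to the next whole number: n = 15 pairs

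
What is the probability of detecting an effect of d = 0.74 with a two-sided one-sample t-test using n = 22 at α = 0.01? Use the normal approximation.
Power ≈ 0.81

Power calculation (one-sample t-test, normal approximation):
z_β = d · √n - z_{α/2}
z_β = 0.74 · √22 - 2.576
z_β = 0.74 · 4.690 - 2.576
z_β = 0.895

Power = Φ(z_β) = Φ(0.895) ≈ 0.815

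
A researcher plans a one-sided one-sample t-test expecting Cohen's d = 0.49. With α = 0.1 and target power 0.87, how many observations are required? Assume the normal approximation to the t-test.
n = 25

Sample size formula (one-sample t-test, normal approximation):
n = ((z_α + z_β) / d)²

z_α = 1.282 (for α = 0.1, one-sided)
z_β = 1.126 (for power = 0.87)
d = 0.49

n = ((1.282 + 1.126) / 0.49)²
n = (4.914)²
n ≈ 24.15
Round up to the next whole number: n = 25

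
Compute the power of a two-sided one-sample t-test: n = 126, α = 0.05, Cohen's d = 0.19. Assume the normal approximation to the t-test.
Power ≈ 0.57

Power calculation (one-sample t-test, normal approximation):
z_β = d · √n - z_{α/2}
z_β = 0.19 · √126 - 1.960
z_β = 0.19 · 11.225 - 1.960
z_β = 0.173

Power = Φ(z_β) = Φ(0.173) ≈ 0.569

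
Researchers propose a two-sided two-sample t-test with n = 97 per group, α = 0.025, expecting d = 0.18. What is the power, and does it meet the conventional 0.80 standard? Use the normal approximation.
Power ≈ 0.16; the study is underpowered (power < 0.80)

Power calculation (two-sample t-test, normal approximation):
z_β = d · √(n/2) - z_{α/2}
z_β = 0.18 · √(97/2) - 2.241
z_β = 0.18 · 6.964 - 2.241
z_β = -0.988

Power = Φ(z_β) = Φ(-0.988) ≈ 0.162

Effect size d = 0.18 is very small by Cohen's convention (0.2/0.5/0.8).

Threshold: power ≥ 0.80 is conventionally adequate.
Power ≈ 0.16 → the study is underpowered (power < 0.80).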